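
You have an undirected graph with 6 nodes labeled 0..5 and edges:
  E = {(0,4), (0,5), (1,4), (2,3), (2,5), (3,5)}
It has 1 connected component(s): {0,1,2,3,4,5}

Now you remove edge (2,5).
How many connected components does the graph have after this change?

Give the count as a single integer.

Answer: 1

Derivation:
Initial component count: 1
Remove (2,5): not a bridge. Count unchanged: 1.
  After removal, components: {0,1,2,3,4,5}
New component count: 1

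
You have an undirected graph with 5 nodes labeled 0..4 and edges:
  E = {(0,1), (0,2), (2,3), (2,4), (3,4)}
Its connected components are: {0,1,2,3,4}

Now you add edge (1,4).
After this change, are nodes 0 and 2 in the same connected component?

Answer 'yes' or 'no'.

Initial components: {0,1,2,3,4}
Adding edge (1,4): both already in same component {0,1,2,3,4}. No change.
New components: {0,1,2,3,4}
Are 0 and 2 in the same component? yes

Answer: yes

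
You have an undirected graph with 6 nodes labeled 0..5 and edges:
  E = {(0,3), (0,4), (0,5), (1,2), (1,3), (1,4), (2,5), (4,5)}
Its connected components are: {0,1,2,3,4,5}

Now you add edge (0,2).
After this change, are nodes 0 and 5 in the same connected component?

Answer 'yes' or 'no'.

Answer: yes

Derivation:
Initial components: {0,1,2,3,4,5}
Adding edge (0,2): both already in same component {0,1,2,3,4,5}. No change.
New components: {0,1,2,3,4,5}
Are 0 and 5 in the same component? yes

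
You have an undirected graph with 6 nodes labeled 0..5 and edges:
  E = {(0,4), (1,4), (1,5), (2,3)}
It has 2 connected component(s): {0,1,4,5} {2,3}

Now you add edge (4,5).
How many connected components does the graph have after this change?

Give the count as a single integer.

Answer: 2

Derivation:
Initial component count: 2
Add (4,5): endpoints already in same component. Count unchanged: 2.
New component count: 2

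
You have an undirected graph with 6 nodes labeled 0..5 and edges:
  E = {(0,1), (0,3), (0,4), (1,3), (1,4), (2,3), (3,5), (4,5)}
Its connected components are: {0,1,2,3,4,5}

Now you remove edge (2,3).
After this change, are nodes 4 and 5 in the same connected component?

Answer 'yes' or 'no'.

Initial components: {0,1,2,3,4,5}
Removing edge (2,3): it was a bridge — component count 1 -> 2.
New components: {0,1,3,4,5} {2}
Are 4 and 5 in the same component? yes

Answer: yes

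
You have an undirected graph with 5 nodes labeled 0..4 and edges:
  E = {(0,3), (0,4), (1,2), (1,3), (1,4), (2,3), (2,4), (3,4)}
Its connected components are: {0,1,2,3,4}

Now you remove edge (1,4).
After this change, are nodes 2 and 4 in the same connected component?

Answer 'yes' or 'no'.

Initial components: {0,1,2,3,4}
Removing edge (1,4): not a bridge — component count unchanged at 1.
New components: {0,1,2,3,4}
Are 2 and 4 in the same component? yes

Answer: yes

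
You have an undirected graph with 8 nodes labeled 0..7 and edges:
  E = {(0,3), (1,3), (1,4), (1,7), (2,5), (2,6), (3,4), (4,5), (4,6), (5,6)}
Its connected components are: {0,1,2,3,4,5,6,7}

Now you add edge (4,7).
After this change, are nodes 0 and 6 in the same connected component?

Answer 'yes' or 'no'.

Answer: yes

Derivation:
Initial components: {0,1,2,3,4,5,6,7}
Adding edge (4,7): both already in same component {0,1,2,3,4,5,6,7}. No change.
New components: {0,1,2,3,4,5,6,7}
Are 0 and 6 in the same component? yes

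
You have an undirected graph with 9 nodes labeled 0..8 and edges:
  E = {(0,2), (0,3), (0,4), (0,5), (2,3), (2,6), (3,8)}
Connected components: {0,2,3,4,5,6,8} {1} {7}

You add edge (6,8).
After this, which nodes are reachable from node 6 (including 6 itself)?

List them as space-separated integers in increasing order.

Answer: 0 2 3 4 5 6 8

Derivation:
Before: nodes reachable from 6: {0,2,3,4,5,6,8}
Adding (6,8): both endpoints already in same component. Reachability from 6 unchanged.
After: nodes reachable from 6: {0,2,3,4,5,6,8}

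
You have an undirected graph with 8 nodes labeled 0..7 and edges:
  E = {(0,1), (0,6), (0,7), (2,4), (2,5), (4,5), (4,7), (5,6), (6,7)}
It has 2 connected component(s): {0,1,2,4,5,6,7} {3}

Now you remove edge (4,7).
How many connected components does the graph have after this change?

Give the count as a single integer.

Answer: 2

Derivation:
Initial component count: 2
Remove (4,7): not a bridge. Count unchanged: 2.
  After removal, components: {0,1,2,4,5,6,7} {3}
New component count: 2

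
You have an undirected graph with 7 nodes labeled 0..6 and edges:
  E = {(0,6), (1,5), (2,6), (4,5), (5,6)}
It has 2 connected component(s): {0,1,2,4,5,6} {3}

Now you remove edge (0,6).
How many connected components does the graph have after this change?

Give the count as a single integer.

Initial component count: 2
Remove (0,6): it was a bridge. Count increases: 2 -> 3.
  After removal, components: {0} {1,2,4,5,6} {3}
New component count: 3

Answer: 3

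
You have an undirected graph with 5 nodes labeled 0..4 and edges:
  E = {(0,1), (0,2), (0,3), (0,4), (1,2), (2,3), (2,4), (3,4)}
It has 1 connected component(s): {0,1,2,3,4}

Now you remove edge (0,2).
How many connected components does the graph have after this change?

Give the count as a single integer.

Answer: 1

Derivation:
Initial component count: 1
Remove (0,2): not a bridge. Count unchanged: 1.
  After removal, components: {0,1,2,3,4}
New component count: 1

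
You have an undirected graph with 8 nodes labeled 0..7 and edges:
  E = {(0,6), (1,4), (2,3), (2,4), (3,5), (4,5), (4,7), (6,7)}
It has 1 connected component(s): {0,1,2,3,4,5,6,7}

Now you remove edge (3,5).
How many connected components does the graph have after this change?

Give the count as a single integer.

Initial component count: 1
Remove (3,5): not a bridge. Count unchanged: 1.
  After removal, components: {0,1,2,3,4,5,6,7}
New component count: 1

Answer: 1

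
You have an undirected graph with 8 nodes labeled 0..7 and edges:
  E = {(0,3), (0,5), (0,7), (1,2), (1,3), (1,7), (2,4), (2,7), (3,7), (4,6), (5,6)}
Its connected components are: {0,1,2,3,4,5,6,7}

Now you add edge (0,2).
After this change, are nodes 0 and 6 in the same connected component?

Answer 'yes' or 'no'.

Initial components: {0,1,2,3,4,5,6,7}
Adding edge (0,2): both already in same component {0,1,2,3,4,5,6,7}. No change.
New components: {0,1,2,3,4,5,6,7}
Are 0 and 6 in the same component? yes

Answer: yes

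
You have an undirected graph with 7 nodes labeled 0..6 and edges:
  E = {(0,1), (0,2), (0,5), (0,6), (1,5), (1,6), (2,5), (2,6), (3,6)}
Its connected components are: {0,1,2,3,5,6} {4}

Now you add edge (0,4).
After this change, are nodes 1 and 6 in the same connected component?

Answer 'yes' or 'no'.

Initial components: {0,1,2,3,5,6} {4}
Adding edge (0,4): merges {0,1,2,3,5,6} and {4}.
New components: {0,1,2,3,4,5,6}
Are 1 and 6 in the same component? yes

Answer: yes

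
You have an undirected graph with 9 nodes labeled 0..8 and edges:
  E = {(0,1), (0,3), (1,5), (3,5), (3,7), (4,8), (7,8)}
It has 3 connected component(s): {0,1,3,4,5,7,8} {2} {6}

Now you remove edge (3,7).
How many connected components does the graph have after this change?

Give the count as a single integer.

Initial component count: 3
Remove (3,7): it was a bridge. Count increases: 3 -> 4.
  After removal, components: {0,1,3,5} {2} {4,7,8} {6}
New component count: 4

Answer: 4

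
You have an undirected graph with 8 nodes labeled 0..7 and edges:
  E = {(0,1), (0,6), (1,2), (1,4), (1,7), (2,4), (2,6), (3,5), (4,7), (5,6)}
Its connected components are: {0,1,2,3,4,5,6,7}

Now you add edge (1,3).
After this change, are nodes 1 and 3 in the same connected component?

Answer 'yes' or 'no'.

Initial components: {0,1,2,3,4,5,6,7}
Adding edge (1,3): both already in same component {0,1,2,3,4,5,6,7}. No change.
New components: {0,1,2,3,4,5,6,7}
Are 1 and 3 in the same component? yes

Answer: yes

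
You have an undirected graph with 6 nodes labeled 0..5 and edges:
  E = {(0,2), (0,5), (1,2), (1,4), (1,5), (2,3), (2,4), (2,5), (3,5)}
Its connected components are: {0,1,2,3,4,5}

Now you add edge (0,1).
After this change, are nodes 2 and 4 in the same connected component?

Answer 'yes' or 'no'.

Answer: yes

Derivation:
Initial components: {0,1,2,3,4,5}
Adding edge (0,1): both already in same component {0,1,2,3,4,5}. No change.
New components: {0,1,2,3,4,5}
Are 2 and 4 in the same component? yes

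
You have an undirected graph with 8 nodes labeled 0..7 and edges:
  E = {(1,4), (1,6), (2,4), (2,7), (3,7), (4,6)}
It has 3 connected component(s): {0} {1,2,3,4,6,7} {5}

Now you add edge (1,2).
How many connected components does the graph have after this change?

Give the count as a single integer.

Initial component count: 3
Add (1,2): endpoints already in same component. Count unchanged: 3.
New component count: 3

Answer: 3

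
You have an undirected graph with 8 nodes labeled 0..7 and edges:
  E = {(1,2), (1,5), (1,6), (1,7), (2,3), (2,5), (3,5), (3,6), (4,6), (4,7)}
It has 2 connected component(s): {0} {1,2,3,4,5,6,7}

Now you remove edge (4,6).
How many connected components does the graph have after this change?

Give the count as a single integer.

Initial component count: 2
Remove (4,6): not a bridge. Count unchanged: 2.
  After removal, components: {0} {1,2,3,4,5,6,7}
New component count: 2

Answer: 2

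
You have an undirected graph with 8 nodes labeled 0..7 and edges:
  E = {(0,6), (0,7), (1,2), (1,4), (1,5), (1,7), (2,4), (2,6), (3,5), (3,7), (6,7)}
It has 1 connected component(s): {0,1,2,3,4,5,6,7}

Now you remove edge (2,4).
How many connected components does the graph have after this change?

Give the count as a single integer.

Answer: 1

Derivation:
Initial component count: 1
Remove (2,4): not a bridge. Count unchanged: 1.
  After removal, components: {0,1,2,3,4,5,6,7}
New component count: 1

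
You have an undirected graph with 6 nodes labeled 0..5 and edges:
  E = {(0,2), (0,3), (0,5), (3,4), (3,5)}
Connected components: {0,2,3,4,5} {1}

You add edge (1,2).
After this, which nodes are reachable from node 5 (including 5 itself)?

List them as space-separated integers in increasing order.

Before: nodes reachable from 5: {0,2,3,4,5}
Adding (1,2): merges 5's component with another. Reachability grows.
After: nodes reachable from 5: {0,1,2,3,4,5}

Answer: 0 1 2 3 4 5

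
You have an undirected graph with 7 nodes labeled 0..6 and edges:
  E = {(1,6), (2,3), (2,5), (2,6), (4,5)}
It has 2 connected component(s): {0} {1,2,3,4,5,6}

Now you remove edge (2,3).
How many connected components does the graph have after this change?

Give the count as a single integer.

Initial component count: 2
Remove (2,3): it was a bridge. Count increases: 2 -> 3.
  After removal, components: {0} {1,2,4,5,6} {3}
New component count: 3

Answer: 3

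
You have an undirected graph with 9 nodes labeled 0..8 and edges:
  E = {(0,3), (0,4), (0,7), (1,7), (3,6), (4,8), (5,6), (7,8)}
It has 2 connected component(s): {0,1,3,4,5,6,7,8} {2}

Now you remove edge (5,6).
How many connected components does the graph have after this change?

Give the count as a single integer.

Answer: 3

Derivation:
Initial component count: 2
Remove (5,6): it was a bridge. Count increases: 2 -> 3.
  After removal, components: {0,1,3,4,6,7,8} {2} {5}
New component count: 3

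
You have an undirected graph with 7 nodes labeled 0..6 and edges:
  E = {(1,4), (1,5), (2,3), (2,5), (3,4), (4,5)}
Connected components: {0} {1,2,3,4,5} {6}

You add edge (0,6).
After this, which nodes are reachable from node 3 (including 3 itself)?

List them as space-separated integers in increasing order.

Answer: 1 2 3 4 5

Derivation:
Before: nodes reachable from 3: {1,2,3,4,5}
Adding (0,6): merges two components, but neither contains 3. Reachability from 3 unchanged.
After: nodes reachable from 3: {1,2,3,4,5}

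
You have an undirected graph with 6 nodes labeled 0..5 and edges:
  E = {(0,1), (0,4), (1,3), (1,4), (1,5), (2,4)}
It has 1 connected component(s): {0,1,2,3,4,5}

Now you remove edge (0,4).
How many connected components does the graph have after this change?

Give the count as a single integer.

Initial component count: 1
Remove (0,4): not a bridge. Count unchanged: 1.
  After removal, components: {0,1,2,3,4,5}
New component count: 1

Answer: 1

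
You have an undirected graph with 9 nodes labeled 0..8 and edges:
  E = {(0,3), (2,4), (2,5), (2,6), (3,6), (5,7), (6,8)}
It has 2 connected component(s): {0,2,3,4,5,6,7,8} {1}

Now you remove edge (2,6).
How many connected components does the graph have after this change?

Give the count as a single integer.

Initial component count: 2
Remove (2,6): it was a bridge. Count increases: 2 -> 3.
  After removal, components: {0,3,6,8} {1} {2,4,5,7}
New component count: 3

Answer: 3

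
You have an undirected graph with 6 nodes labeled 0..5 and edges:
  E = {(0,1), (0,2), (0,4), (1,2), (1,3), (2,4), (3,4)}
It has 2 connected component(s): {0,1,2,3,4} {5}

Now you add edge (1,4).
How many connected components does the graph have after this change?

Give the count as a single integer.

Answer: 2

Derivation:
Initial component count: 2
Add (1,4): endpoints already in same component. Count unchanged: 2.
New component count: 2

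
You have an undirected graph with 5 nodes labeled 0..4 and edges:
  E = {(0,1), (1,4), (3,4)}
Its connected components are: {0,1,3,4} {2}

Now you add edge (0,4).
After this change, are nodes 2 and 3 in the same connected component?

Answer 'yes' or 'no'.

Initial components: {0,1,3,4} {2}
Adding edge (0,4): both already in same component {0,1,3,4}. No change.
New components: {0,1,3,4} {2}
Are 2 and 3 in the same component? no

Answer: no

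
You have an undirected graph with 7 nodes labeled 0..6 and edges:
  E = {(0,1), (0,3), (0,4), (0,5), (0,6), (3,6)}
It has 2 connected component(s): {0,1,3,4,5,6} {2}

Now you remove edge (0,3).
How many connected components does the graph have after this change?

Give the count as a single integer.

Initial component count: 2
Remove (0,3): not a bridge. Count unchanged: 2.
  After removal, components: {0,1,3,4,5,6} {2}
New component count: 2

Answer: 2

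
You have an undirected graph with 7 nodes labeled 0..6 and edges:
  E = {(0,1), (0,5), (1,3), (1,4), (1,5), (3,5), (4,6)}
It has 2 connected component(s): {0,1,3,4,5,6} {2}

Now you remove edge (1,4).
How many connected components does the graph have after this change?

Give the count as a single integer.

Answer: 3

Derivation:
Initial component count: 2
Remove (1,4): it was a bridge. Count increases: 2 -> 3.
  After removal, components: {0,1,3,5} {2} {4,6}
New component count: 3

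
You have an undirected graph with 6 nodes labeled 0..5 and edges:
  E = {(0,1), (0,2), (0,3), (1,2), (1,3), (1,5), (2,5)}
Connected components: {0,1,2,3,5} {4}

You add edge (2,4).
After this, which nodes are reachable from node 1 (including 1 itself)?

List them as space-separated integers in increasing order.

Before: nodes reachable from 1: {0,1,2,3,5}
Adding (2,4): merges 1's component with another. Reachability grows.
After: nodes reachable from 1: {0,1,2,3,4,5}

Answer: 0 1 2 3 4 5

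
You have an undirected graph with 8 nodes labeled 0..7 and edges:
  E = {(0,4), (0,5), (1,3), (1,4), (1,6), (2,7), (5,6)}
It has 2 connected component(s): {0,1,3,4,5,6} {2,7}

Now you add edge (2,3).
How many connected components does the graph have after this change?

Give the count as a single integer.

Answer: 1

Derivation:
Initial component count: 2
Add (2,3): merges two components. Count decreases: 2 -> 1.
New component count: 1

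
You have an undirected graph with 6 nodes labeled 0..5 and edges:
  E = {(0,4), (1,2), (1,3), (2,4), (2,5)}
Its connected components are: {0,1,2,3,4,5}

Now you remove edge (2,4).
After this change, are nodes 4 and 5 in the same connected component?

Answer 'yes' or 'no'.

Initial components: {0,1,2,3,4,5}
Removing edge (2,4): it was a bridge — component count 1 -> 2.
New components: {0,4} {1,2,3,5}
Are 4 and 5 in the same component? no

Answer: no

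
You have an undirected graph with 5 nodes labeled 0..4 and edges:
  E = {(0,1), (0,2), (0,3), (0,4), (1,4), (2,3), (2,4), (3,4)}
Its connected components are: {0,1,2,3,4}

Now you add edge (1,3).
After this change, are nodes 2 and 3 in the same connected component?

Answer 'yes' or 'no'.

Initial components: {0,1,2,3,4}
Adding edge (1,3): both already in same component {0,1,2,3,4}. No change.
New components: {0,1,2,3,4}
Are 2 and 3 in the same component? yes

Answer: yes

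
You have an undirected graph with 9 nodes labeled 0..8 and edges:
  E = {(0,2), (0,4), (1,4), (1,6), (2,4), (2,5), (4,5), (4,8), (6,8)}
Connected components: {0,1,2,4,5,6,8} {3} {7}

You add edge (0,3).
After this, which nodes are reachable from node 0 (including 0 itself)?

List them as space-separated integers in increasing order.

Answer: 0 1 2 3 4 5 6 8

Derivation:
Before: nodes reachable from 0: {0,1,2,4,5,6,8}
Adding (0,3): merges 0's component with another. Reachability grows.
After: nodes reachable from 0: {0,1,2,3,4,5,6,8}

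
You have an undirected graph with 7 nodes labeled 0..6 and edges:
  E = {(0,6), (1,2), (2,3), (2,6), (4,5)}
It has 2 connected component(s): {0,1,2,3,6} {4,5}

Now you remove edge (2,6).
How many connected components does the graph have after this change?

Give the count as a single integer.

Initial component count: 2
Remove (2,6): it was a bridge. Count increases: 2 -> 3.
  After removal, components: {0,6} {1,2,3} {4,5}
New component count: 3

Answer: 3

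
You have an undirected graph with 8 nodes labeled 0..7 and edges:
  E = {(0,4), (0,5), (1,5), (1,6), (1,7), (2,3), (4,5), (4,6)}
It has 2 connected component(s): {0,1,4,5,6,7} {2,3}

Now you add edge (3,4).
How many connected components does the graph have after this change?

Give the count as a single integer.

Answer: 1

Derivation:
Initial component count: 2
Add (3,4): merges two components. Count decreases: 2 -> 1.
New component count: 1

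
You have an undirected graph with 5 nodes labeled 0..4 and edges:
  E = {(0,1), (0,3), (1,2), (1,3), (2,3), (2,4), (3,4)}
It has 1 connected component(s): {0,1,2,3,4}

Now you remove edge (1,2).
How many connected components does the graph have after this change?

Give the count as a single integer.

Answer: 1

Derivation:
Initial component count: 1
Remove (1,2): not a bridge. Count unchanged: 1.
  After removal, components: {0,1,2,3,4}
New component count: 1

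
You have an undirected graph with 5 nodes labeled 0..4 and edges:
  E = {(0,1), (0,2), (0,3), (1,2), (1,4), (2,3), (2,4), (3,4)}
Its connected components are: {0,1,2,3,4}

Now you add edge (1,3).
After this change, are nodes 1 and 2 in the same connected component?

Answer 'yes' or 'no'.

Answer: yes

Derivation:
Initial components: {0,1,2,3,4}
Adding edge (1,3): both already in same component {0,1,2,3,4}. No change.
New components: {0,1,2,3,4}
Are 1 and 2 in the same component? yes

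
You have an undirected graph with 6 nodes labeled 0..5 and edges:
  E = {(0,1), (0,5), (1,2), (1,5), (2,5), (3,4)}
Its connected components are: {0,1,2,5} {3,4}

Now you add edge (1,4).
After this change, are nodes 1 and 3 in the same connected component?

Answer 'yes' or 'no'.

Answer: yes

Derivation:
Initial components: {0,1,2,5} {3,4}
Adding edge (1,4): merges {0,1,2,5} and {3,4}.
New components: {0,1,2,3,4,5}
Are 1 and 3 in the same component? yes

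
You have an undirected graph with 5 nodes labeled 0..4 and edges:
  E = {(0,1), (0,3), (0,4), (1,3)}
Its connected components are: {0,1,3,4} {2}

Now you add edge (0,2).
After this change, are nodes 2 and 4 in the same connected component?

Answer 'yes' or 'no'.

Answer: yes

Derivation:
Initial components: {0,1,3,4} {2}
Adding edge (0,2): merges {0,1,3,4} and {2}.
New components: {0,1,2,3,4}
Are 2 and 4 in the same component? yes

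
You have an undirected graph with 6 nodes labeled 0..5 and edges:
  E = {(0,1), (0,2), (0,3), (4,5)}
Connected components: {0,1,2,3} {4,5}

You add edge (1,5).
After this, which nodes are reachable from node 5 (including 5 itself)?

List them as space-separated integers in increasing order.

Before: nodes reachable from 5: {4,5}
Adding (1,5): merges 5's component with another. Reachability grows.
After: nodes reachable from 5: {0,1,2,3,4,5}

Answer: 0 1 2 3 4 5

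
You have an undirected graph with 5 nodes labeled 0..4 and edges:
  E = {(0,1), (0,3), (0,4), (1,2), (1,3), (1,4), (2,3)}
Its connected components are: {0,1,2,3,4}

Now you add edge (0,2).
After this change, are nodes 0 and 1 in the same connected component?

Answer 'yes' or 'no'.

Answer: yes

Derivation:
Initial components: {0,1,2,3,4}
Adding edge (0,2): both already in same component {0,1,2,3,4}. No change.
New components: {0,1,2,3,4}
Are 0 and 1 in the same component? yes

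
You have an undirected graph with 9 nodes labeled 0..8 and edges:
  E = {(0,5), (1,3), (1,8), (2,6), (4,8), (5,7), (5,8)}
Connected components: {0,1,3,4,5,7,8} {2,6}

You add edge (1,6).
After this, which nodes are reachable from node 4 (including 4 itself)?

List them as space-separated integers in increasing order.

Before: nodes reachable from 4: {0,1,3,4,5,7,8}
Adding (1,6): merges 4's component with another. Reachability grows.
After: nodes reachable from 4: {0,1,2,3,4,5,6,7,8}

Answer: 0 1 2 3 4 5 6 7 8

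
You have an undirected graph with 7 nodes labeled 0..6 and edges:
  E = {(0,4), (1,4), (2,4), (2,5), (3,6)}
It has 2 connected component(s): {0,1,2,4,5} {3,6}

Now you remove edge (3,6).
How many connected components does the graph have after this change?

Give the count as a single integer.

Initial component count: 2
Remove (3,6): it was a bridge. Count increases: 2 -> 3.
  After removal, components: {0,1,2,4,5} {3} {6}
New component count: 3

Answer: 3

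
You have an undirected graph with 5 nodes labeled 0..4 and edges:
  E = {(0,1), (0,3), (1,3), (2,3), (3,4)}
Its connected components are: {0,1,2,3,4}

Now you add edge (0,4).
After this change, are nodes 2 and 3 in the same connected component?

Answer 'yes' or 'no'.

Answer: yes

Derivation:
Initial components: {0,1,2,3,4}
Adding edge (0,4): both already in same component {0,1,2,3,4}. No change.
New components: {0,1,2,3,4}
Are 2 and 3 in the same component? yes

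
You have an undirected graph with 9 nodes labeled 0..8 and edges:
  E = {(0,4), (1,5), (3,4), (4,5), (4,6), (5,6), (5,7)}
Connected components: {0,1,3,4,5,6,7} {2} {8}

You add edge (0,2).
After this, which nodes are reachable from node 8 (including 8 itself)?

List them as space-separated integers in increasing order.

Answer: 8

Derivation:
Before: nodes reachable from 8: {8}
Adding (0,2): merges two components, but neither contains 8. Reachability from 8 unchanged.
After: nodes reachable from 8: {8}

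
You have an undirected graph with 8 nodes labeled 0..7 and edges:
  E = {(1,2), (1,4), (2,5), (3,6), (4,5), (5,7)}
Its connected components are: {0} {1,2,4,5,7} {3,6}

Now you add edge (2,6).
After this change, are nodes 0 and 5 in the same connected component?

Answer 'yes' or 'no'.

Answer: no

Derivation:
Initial components: {0} {1,2,4,5,7} {3,6}
Adding edge (2,6): merges {1,2,4,5,7} and {3,6}.
New components: {0} {1,2,3,4,5,6,7}
Are 0 and 5 in the same component? no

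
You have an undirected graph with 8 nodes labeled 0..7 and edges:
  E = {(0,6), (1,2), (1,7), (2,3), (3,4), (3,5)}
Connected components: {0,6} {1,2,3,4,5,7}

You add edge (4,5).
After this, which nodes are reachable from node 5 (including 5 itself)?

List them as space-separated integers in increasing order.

Before: nodes reachable from 5: {1,2,3,4,5,7}
Adding (4,5): both endpoints already in same component. Reachability from 5 unchanged.
After: nodes reachable from 5: {1,2,3,4,5,7}

Answer: 1 2 3 4 5 7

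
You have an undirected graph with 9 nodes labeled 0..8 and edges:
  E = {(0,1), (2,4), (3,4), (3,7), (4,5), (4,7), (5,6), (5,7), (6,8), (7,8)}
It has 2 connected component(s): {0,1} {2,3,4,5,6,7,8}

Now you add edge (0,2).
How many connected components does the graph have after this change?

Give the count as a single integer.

Answer: 1

Derivation:
Initial component count: 2
Add (0,2): merges two components. Count decreases: 2 -> 1.
New component count: 1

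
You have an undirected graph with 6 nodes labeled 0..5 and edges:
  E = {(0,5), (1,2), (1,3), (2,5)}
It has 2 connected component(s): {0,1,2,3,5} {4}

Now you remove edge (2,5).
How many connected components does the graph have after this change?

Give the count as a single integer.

Answer: 3

Derivation:
Initial component count: 2
Remove (2,5): it was a bridge. Count increases: 2 -> 3.
  After removal, components: {0,5} {1,2,3} {4}
New component count: 3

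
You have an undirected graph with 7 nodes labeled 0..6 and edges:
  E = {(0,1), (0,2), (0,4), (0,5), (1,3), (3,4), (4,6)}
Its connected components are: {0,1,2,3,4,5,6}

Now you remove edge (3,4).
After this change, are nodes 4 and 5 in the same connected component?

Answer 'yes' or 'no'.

Initial components: {0,1,2,3,4,5,6}
Removing edge (3,4): not a bridge — component count unchanged at 1.
New components: {0,1,2,3,4,5,6}
Are 4 and 5 in the same component? yes

Answer: yes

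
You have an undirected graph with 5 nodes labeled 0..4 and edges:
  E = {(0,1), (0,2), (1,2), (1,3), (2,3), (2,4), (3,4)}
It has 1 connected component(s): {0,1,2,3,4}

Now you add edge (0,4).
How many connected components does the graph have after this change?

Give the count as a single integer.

Answer: 1

Derivation:
Initial component count: 1
Add (0,4): endpoints already in same component. Count unchanged: 1.
New component count: 1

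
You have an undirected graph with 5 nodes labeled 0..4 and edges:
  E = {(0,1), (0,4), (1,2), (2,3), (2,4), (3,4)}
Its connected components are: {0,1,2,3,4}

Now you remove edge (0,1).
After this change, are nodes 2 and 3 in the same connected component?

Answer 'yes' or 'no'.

Initial components: {0,1,2,3,4}
Removing edge (0,1): not a bridge — component count unchanged at 1.
New components: {0,1,2,3,4}
Are 2 and 3 in the same component? yes

Answer: yes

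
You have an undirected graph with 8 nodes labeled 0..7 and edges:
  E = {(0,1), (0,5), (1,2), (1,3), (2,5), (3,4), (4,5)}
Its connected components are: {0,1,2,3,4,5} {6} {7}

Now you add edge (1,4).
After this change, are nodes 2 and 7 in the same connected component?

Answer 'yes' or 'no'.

Answer: no

Derivation:
Initial components: {0,1,2,3,4,5} {6} {7}
Adding edge (1,4): both already in same component {0,1,2,3,4,5}. No change.
New components: {0,1,2,3,4,5} {6} {7}
Are 2 and 7 in the same component? no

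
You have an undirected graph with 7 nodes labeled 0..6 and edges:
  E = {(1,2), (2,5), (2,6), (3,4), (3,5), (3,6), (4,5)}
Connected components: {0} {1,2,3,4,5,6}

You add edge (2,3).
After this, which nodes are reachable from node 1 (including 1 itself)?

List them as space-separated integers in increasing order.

Before: nodes reachable from 1: {1,2,3,4,5,6}
Adding (2,3): both endpoints already in same component. Reachability from 1 unchanged.
After: nodes reachable from 1: {1,2,3,4,5,6}

Answer: 1 2 3 4 5 6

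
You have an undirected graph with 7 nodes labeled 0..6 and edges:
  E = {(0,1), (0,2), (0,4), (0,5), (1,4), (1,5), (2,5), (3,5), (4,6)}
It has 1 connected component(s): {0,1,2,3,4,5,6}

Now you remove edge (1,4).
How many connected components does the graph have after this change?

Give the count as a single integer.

Initial component count: 1
Remove (1,4): not a bridge. Count unchanged: 1.
  After removal, components: {0,1,2,3,4,5,6}
New component count: 1

Answer: 1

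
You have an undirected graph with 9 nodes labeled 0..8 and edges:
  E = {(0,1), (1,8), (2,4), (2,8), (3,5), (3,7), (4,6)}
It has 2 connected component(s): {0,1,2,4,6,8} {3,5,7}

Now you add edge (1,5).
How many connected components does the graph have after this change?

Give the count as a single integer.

Answer: 1

Derivation:
Initial component count: 2
Add (1,5): merges two components. Count decreases: 2 -> 1.
New component count: 1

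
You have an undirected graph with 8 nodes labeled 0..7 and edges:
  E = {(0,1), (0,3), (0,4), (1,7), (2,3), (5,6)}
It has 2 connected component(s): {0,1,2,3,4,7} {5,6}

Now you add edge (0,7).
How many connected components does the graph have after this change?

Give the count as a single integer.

Initial component count: 2
Add (0,7): endpoints already in same component. Count unchanged: 2.
New component count: 2

Answer: 2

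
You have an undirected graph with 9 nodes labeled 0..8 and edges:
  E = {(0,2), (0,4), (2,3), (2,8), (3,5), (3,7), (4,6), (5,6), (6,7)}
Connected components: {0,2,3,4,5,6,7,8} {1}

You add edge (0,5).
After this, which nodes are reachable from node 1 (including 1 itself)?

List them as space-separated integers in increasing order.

Answer: 1

Derivation:
Before: nodes reachable from 1: {1}
Adding (0,5): both endpoints already in same component. Reachability from 1 unchanged.
After: nodes reachable from 1: {1}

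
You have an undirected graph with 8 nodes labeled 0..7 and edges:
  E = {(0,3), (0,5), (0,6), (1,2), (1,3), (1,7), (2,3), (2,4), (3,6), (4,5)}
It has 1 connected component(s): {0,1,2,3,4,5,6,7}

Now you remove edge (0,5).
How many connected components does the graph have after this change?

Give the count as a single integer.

Answer: 1

Derivation:
Initial component count: 1
Remove (0,5): not a bridge. Count unchanged: 1.
  After removal, components: {0,1,2,3,4,5,6,7}
New component count: 1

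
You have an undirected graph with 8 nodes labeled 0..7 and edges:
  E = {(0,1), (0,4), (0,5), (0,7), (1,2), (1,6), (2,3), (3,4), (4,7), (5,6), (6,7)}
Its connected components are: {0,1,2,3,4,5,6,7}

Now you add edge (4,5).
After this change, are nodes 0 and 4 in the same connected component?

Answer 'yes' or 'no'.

Answer: yes

Derivation:
Initial components: {0,1,2,3,4,5,6,7}
Adding edge (4,5): both already in same component {0,1,2,3,4,5,6,7}. No change.
New components: {0,1,2,3,4,5,6,7}
Are 0 and 4 in the same component? yes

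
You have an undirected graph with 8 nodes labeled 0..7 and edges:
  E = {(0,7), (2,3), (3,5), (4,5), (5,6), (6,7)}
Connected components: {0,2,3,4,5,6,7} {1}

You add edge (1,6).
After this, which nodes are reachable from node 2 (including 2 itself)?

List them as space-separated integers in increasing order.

Before: nodes reachable from 2: {0,2,3,4,5,6,7}
Adding (1,6): merges 2's component with another. Reachability grows.
After: nodes reachable from 2: {0,1,2,3,4,5,6,7}

Answer: 0 1 2 3 4 5 6 7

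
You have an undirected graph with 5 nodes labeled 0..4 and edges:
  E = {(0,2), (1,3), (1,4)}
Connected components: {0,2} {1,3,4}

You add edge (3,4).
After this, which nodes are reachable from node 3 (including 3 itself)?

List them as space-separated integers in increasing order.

Answer: 1 3 4

Derivation:
Before: nodes reachable from 3: {1,3,4}
Adding (3,4): both endpoints already in same component. Reachability from 3 unchanged.
After: nodes reachable from 3: {1,3,4}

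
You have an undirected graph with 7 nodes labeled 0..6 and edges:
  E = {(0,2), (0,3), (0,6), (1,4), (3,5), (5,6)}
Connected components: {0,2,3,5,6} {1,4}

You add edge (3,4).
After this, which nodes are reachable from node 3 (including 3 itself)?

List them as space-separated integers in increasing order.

Answer: 0 1 2 3 4 5 6

Derivation:
Before: nodes reachable from 3: {0,2,3,5,6}
Adding (3,4): merges 3's component with another. Reachability grows.
After: nodes reachable from 3: {0,1,2,3,4,5,6}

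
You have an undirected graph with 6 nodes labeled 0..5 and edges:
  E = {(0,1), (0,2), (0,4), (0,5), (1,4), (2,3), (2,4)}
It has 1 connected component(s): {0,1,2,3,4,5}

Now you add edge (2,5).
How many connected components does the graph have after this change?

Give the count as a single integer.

Initial component count: 1
Add (2,5): endpoints already in same component. Count unchanged: 1.
New component count: 1

Answer: 1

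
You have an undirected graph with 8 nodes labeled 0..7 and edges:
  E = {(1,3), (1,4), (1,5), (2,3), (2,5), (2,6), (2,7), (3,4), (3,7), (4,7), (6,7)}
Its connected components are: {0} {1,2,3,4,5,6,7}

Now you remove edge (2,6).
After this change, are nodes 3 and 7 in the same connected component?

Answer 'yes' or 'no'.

Initial components: {0} {1,2,3,4,5,6,7}
Removing edge (2,6): not a bridge — component count unchanged at 2.
New components: {0} {1,2,3,4,5,6,7}
Are 3 and 7 in the same component? yes

Answer: yes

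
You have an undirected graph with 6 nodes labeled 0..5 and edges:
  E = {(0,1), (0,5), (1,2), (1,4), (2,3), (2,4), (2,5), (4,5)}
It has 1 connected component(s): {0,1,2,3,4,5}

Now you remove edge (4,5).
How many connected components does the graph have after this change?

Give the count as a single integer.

Initial component count: 1
Remove (4,5): not a bridge. Count unchanged: 1.
  After removal, components: {0,1,2,3,4,5}
New component count: 1

Answer: 1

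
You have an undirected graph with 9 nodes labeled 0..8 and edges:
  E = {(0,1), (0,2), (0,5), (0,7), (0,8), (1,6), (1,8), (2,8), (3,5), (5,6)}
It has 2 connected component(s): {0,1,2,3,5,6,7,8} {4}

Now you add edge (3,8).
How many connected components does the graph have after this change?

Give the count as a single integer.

Initial component count: 2
Add (3,8): endpoints already in same component. Count unchanged: 2.
New component count: 2

Answer: 2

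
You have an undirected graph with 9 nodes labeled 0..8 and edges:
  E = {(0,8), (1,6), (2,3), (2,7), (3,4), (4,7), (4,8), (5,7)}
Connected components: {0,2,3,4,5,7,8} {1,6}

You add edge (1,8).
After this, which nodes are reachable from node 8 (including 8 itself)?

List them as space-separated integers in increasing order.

Answer: 0 1 2 3 4 5 6 7 8

Derivation:
Before: nodes reachable from 8: {0,2,3,4,5,7,8}
Adding (1,8): merges 8's component with another. Reachability grows.
After: nodes reachable from 8: {0,1,2,3,4,5,6,7,8}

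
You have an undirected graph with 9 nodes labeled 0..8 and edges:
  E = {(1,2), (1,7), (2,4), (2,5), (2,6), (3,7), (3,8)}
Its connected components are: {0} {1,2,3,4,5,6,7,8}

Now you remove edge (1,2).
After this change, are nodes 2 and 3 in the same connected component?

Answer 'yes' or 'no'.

Initial components: {0} {1,2,3,4,5,6,7,8}
Removing edge (1,2): it was a bridge — component count 2 -> 3.
New components: {0} {1,3,7,8} {2,4,5,6}
Are 2 and 3 in the same component? no

Answer: no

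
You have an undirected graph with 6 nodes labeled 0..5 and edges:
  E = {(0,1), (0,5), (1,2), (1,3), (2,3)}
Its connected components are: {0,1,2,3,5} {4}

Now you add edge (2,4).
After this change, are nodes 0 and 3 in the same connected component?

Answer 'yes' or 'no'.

Initial components: {0,1,2,3,5} {4}
Adding edge (2,4): merges {0,1,2,3,5} and {4}.
New components: {0,1,2,3,4,5}
Are 0 and 3 in the same component? yes

Answer: yes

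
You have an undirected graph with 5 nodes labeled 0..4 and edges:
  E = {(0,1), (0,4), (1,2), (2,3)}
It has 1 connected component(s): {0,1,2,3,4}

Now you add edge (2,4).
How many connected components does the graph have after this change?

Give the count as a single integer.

Answer: 1

Derivation:
Initial component count: 1
Add (2,4): endpoints already in same component. Count unchanged: 1.
New component count: 1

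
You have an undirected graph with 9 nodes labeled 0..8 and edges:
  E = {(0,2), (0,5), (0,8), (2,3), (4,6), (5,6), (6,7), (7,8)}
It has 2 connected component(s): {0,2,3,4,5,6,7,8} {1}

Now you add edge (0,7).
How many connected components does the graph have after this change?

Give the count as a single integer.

Initial component count: 2
Add (0,7): endpoints already in same component. Count unchanged: 2.
New component count: 2

Answer: 2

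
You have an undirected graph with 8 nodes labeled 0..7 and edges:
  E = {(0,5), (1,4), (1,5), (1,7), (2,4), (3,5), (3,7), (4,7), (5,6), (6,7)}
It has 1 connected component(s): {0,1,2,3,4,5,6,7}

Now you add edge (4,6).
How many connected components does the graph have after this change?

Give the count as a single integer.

Answer: 1

Derivation:
Initial component count: 1
Add (4,6): endpoints already in same component. Count unchanged: 1.
New component count: 1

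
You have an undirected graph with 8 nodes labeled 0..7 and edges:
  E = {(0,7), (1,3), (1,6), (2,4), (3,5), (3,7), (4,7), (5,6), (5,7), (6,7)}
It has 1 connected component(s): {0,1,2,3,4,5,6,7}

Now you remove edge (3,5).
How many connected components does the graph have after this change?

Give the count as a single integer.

Initial component count: 1
Remove (3,5): not a bridge. Count unchanged: 1.
  After removal, components: {0,1,2,3,4,5,6,7}
New component count: 1

Answer: 1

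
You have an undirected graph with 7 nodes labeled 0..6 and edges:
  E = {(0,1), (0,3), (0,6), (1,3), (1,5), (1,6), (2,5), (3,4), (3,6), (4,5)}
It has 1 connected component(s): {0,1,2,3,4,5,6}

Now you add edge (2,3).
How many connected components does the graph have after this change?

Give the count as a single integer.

Answer: 1

Derivation:
Initial component count: 1
Add (2,3): endpoints already in same component. Count unchanged: 1.
New component count: 1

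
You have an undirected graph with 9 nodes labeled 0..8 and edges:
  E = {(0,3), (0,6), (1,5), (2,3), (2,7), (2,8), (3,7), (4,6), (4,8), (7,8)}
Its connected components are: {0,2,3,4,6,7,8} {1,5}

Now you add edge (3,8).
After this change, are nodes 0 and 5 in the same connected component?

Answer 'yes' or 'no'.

Initial components: {0,2,3,4,6,7,8} {1,5}
Adding edge (3,8): both already in same component {0,2,3,4,6,7,8}. No change.
New components: {0,2,3,4,6,7,8} {1,5}
Are 0 and 5 in the same component? no

Answer: no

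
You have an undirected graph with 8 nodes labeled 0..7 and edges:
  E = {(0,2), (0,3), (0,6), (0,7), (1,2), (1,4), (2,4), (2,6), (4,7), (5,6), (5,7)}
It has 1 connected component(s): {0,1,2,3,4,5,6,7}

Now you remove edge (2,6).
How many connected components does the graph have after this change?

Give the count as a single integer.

Initial component count: 1
Remove (2,6): not a bridge. Count unchanged: 1.
  After removal, components: {0,1,2,3,4,5,6,7}
New component count: 1

Answer: 1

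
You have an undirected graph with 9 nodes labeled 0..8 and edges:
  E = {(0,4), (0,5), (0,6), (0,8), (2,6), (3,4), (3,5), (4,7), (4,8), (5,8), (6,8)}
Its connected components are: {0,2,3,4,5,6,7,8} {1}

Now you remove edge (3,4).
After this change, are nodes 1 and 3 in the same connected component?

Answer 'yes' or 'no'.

Answer: no

Derivation:
Initial components: {0,2,3,4,5,6,7,8} {1}
Removing edge (3,4): not a bridge — component count unchanged at 2.
New components: {0,2,3,4,5,6,7,8} {1}
Are 1 and 3 in the same component? no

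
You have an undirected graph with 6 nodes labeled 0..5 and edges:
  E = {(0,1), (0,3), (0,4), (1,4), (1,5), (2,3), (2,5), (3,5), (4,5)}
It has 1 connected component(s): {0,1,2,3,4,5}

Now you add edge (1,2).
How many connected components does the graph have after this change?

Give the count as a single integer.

Answer: 1

Derivation:
Initial component count: 1
Add (1,2): endpoints already in same component. Count unchanged: 1.
New component count: 1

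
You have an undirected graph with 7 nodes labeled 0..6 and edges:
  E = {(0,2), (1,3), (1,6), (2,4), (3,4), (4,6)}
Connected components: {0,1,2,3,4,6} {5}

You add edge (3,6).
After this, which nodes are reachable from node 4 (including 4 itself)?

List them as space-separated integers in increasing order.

Answer: 0 1 2 3 4 6

Derivation:
Before: nodes reachable from 4: {0,1,2,3,4,6}
Adding (3,6): both endpoints already in same component. Reachability from 4 unchanged.
After: nodes reachable from 4: {0,1,2,3,4,6}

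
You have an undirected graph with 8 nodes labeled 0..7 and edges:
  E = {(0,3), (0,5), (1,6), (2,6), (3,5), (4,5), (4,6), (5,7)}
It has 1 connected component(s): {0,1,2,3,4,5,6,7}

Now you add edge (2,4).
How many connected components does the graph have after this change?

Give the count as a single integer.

Answer: 1

Derivation:
Initial component count: 1
Add (2,4): endpoints already in same component. Count unchanged: 1.
New component count: 1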